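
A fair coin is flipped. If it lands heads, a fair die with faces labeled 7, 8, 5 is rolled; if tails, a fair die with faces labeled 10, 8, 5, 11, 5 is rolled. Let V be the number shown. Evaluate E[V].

217/30

E[V | heads] = (7+8+5)/3 = 20/3.
E[V | tails] = (10+8+5+11+5)/5 = 39/5.
E[V] = (1/2)·(20/3) + (1/2)·(39/5) = 217/30.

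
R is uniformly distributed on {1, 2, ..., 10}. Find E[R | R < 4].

2

Given R < 4, R is equally likely to be any of {1, 2, 3}.
E[R | R < 4] = (1 + 2 + 3) / 3 = 2.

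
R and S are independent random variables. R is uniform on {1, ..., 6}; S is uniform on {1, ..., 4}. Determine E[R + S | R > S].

47/7

P(R > S) = 7/12.
Summing (R+S)·P(x,y) over outcomes with R > S gives 47/12.
E[R + S | R > S] = (47/12) / (7/12) = 47/7.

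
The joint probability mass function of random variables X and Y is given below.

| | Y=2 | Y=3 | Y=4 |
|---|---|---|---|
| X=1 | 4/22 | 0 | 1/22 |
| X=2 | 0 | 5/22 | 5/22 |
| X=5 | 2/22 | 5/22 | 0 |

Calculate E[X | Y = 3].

7/2

P(Y = 3) = 5/11.
Σ X·P over the event = 2·(5/22) + 5·(5/22) = 35/22.
E[X | Y = 3] = (35/22) / (5/11) = 7/2.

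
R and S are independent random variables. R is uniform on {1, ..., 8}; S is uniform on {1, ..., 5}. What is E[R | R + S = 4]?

Outcomes with R + S = 4: (1,3), (2,2), (3,1), each with probability 1/40.
E[R | R + S = 4] = (1 + 2 + 3) / 3 = 2.

2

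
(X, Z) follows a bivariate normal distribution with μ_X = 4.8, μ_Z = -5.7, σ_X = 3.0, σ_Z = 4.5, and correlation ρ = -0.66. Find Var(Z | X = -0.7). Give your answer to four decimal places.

11.4291

Var(Z | X=x) = (1 − ρ²)·σ_Z².
Var(Z | X=-0.7) = (4.5)²·(1 − (-0.66)²) = 20.25·0.5644 = 11.4291.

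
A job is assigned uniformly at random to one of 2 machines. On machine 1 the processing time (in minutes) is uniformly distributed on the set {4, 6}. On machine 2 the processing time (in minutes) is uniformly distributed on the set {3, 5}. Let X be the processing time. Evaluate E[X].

E[X | machine 1] = (4+6)/2 = 5.
E[X | machine 2] = (3+5)/2 = 4.
E[X] = (1/2)·(5) + (1/2)·(4) = 9/2.

9/2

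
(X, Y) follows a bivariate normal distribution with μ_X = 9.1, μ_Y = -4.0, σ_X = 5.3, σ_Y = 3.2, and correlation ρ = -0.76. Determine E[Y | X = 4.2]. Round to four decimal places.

The regression of Y on X has slope ρ·σ_Y/σ_X and passes through (μ_X, μ_Y).
E[Y | X=4.2] = -4.0 + (-0.76)·(3.2/5.3)·(4.2 − (9.1)) = -4.0 + (-0.45887)·(-4.9) = -1.7515.

-1.7515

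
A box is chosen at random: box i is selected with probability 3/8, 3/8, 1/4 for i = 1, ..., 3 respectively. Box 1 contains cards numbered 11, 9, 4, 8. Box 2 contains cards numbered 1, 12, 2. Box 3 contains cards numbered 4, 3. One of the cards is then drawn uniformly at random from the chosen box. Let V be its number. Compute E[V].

E[V | box 1] = (11+9+4+8)/4 = 8.
E[V | box 2] = (1+12+2)/3 = 5.
E[V | box 3] = (4+3)/2 = 7/2.
By the law of total expectation,
E[V] = (3/8)·(8) + (3/8)·(5) + (1/4)·(7/2) = 23/4.

23/4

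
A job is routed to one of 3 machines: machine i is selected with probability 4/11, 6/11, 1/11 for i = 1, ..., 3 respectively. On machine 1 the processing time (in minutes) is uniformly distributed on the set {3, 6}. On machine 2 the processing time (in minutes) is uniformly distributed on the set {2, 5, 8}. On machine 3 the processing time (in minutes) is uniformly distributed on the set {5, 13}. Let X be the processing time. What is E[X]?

57/11

E[X | machine 1] = (3+6)/2 = 9/2.
E[X | machine 2] = (2+5+8)/3 = 5.
E[X | machine 3] = (5+13)/2 = 9.
E[X] = (4/11)·(9/2) + (6/11)·(5) + (1/11)·(9) = 57/11.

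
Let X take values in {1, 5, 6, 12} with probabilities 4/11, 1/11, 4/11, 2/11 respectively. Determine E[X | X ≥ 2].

P(X ≥ 2) = 7/11.
Σ over the event: 5·1/11 + 6·4/11 + 12·2/11 = 53/11.
E[X | X ≥ 2] = (53/11) / (7/11) = 53/7.

53/7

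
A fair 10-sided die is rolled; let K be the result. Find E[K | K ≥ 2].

Given K ≥ 2, K is equally likely to be any of {2, 3, 4, 5, 6, 7, 8, 9, 10}.
E[K | K ≥ 2] = (2 + 3 + 4 + 5 + 6 + 7 + 8 + 9 + 10) / 9 = 6.

6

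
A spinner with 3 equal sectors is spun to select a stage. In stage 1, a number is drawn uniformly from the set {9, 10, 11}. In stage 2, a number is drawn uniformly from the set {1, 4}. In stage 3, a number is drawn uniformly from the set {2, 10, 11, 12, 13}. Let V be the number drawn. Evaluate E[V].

E[V | stage 1] = (9+10+11)/3 = 10.
E[V | stage 2] = (1+4)/2 = 5/2.
E[V | stage 3] = (2+10+11+12+13)/5 = 48/5.
By the law of total expectation,
E[V] = (1/3)·(10) + (1/3)·(5/2) + (1/3)·(48/5) = 221/30.

221/30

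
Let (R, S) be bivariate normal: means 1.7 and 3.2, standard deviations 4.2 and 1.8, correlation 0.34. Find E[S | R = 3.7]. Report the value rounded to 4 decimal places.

3.4914

The regression of S on R has slope ρ·σ_S/σ_R and passes through (μ_R, μ_S).
E[S | R=3.7] = 3.2 + (0.34)·(1.8/4.2)·(3.7 − (1.7)) = 3.2 + (0.14571)·(2) = 3.4914.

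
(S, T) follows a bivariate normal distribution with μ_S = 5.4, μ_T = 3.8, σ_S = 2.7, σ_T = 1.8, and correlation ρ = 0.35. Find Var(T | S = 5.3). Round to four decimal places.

For a bivariate normal, Var(T | S=x) = σ_T²(1 − ρ²).
Var(T | S=5.3) = (1.8)²·(1 − (0.35)²) = 3.24·0.8775 = 2.8431.

2.8431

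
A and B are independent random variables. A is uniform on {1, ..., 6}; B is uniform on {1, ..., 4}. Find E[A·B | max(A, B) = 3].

27/5

Outcomes with max(A, B) = 3: (1,3), (2,3), (3,1), (3,2), (3,3), each with probability 1/24.
E[A·B | max(A, B) = 3] = (3 + 6 + 3 + 6 + 9) / 5 = 27/5.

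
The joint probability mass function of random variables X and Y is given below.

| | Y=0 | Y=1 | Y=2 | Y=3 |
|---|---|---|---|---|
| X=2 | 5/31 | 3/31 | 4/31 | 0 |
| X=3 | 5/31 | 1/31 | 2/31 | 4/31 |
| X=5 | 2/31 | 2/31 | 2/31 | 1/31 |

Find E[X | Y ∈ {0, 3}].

52/17

P(Y ∈ {0, 3}) = 17/31.
Σ X·P over the event = 2·(5/31) + 3·(5/31) + 3·(4/31) + 5·(2/31) + 5·(1/31) = 52/31.
E[X | Y ∈ {0, 3}] = (52/31) / (17/31) = 52/17.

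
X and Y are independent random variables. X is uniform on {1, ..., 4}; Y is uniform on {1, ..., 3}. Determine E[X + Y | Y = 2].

P(Y = 2) = 1/3.
Summing (X+Y)·P(x,y) over outcomes with Y = 2 gives 3/2.
E[X + Y | Y = 2] = (3/2) / (1/3) = 9/2.

9/2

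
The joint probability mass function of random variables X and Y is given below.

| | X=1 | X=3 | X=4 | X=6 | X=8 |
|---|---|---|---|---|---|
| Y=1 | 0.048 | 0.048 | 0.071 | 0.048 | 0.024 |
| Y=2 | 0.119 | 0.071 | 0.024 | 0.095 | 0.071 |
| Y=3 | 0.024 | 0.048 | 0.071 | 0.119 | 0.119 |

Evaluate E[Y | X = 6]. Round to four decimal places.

2.2710

P(X = 6) = 0.262.
Σ Y·P over the event = 1·(0.048) + 2·(0.095) + 3·(0.119) = 0.595.
E[Y | X = 6] = (0.595) / (0.262) = 2.2710.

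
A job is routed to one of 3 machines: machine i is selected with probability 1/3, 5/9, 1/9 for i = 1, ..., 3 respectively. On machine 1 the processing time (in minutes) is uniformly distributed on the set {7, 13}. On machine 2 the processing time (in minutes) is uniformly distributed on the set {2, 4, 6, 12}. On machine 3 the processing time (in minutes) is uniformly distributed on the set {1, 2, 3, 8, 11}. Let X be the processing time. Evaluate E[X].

E[X | machine 1] = (7+13)/2 = 10.
E[X | machine 2] = (2+4+6+12)/4 = 6.
E[X | machine 3] = (1+2+3+8+11)/5 = 5.
By the law of total expectation,
E[X] = (1/3)·(10) + (5/9)·(6) + (1/9)·(5) = 65/9.

65/9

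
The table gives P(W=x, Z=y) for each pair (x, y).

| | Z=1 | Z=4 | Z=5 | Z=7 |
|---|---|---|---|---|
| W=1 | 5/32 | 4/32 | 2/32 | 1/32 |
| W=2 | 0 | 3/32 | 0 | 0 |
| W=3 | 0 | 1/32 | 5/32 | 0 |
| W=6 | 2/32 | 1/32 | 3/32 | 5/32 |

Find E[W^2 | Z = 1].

P(Z = 1) = 7/32.
Σ W^2·P over the event = 1·(5/32) + 36·(2/32) = 77/32.
E[W^2 | Z = 1] = (77/32) / (7/32) = 11.

11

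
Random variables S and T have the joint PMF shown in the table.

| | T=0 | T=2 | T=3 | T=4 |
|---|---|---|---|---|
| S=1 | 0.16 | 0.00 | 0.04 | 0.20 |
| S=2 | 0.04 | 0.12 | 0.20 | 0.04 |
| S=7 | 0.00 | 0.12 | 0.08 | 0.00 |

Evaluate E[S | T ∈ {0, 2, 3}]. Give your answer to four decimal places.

3.0526

P(T ∈ {0, 2, 3}) = 0.76.
Σ S·P over the event = 1·(0.16) + 1·(0.04) + 2·(0.04) + 2·(0.12) + 2·(0.20) + 7·(0.12) + 7·(0.08) = 2.32.
E[S | T ∈ {0, 2, 3}] = (2.32) / (0.76) = 3.0526.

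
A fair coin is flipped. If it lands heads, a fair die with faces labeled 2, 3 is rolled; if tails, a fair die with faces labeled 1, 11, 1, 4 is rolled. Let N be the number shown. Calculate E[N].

E[N | heads] = (2+3)/2 = 5/2.
E[N | tails] = (1+11+1+4)/4 = 17/4.
E[N] = (1/2)·(5/2) + (1/2)·(17/4) = 27/8.

27/8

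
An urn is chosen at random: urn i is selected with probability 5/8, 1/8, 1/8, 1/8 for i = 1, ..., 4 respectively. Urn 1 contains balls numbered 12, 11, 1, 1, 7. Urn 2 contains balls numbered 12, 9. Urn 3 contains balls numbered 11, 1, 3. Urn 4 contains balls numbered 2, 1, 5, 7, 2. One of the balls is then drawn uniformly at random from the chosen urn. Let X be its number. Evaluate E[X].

509/80

E[X | urn 1] = (12+11+1+1+7)/5 = 32/5.
E[X | urn 2] = (12+9)/2 = 21/2.
E[X | urn 3] = (11+1+3)/3 = 5.
E[X | urn 4] = (2+1+5+7+2)/5 = 17/5.
By the law of total expectation,
E[X] = (5/8)·(32/5) + (1/8)·(21/2) + (1/8)·(5) + (1/8)·(17/5) = 509/80.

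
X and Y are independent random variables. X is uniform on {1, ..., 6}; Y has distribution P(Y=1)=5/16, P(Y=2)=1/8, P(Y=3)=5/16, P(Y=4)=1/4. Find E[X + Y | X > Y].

P(X > Y) = 7/12.
Summing (X+Y)·P(x,y) over outcomes with X > Y gives 373/96.
E[X + Y | X > Y] = (373/96) / (7/12) = 373/56.

373/56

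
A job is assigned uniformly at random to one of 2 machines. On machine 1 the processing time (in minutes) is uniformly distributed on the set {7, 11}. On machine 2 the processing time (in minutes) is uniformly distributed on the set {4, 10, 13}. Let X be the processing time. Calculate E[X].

E[X | machine 1] = (7+11)/2 = 9.
E[X | machine 2] = (4+10+13)/3 = 9.
E[X] = (1/2)·(9) + (1/2)·(9) = 9.

9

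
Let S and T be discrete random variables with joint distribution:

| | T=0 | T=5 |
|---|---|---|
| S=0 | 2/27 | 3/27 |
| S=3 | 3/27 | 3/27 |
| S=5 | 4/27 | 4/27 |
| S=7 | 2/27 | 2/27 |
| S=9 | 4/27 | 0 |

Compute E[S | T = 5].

P(T = 5) = 4/9.
Σ S·P over the event = 0·(3/27) + 3·(3/27) + 5·(4/27) + 7·(2/27) = 43/27.
E[S | T = 5] = (43/27) / (4/9) = 43/12.

43/12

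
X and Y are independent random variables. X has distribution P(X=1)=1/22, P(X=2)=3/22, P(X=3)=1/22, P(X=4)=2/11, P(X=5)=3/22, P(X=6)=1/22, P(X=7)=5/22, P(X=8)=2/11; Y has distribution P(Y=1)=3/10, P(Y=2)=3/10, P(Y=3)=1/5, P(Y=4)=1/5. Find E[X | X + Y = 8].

185/32

P(X + Y = 8) = 8/55.
Summing X·P(x,y) over outcomes with X + Y = 8 gives 37/44.
E[X | X + Y = 8] = (37/44) / (8/55) = 185/32.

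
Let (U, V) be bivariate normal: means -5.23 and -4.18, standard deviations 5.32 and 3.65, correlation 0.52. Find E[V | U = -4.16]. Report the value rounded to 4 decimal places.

For a bivariate normal, E[V | U=x] = μ_V + ρ·(σ_V/σ_U)·(x − μ_U).
E[V | U=-4.16] = -4.18 + (0.52)·(3.65/5.32)·(-4.16 − (-5.23)) = -4.18 + (0.35677)·(1.07) = -3.7983.

-3.7983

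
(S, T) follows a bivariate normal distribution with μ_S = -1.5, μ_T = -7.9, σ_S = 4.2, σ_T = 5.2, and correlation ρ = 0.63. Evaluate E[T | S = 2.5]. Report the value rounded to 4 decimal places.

For a bivariate normal, E[T | S=x] = μ_T + ρ·(σ_T/σ_S)·(x − μ_S).
E[T | S=2.5] = -7.9 + (0.63)·(5.2/4.2)·(2.5 − (-1.5)) = -7.9 + (0.78)·(4) = -4.7800.

-4.7800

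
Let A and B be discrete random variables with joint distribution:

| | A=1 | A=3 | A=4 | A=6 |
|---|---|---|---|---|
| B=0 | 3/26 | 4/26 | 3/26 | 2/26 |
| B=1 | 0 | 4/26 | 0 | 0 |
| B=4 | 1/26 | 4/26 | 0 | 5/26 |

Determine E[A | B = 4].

43/10

P(B = 4) = 5/13.
Σ A·P over the event = 1·(1/26) + 3·(4/26) + 6·(5/26) = 43/26.
E[A | B = 4] = (43/26) / (5/13) = 43/10.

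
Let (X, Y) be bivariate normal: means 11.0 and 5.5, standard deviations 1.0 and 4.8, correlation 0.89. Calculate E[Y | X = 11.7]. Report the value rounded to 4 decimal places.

8.4904

The regression of Y on X has slope ρ·σ_Y/σ_X and passes through (μ_X, μ_Y).
E[Y | X=11.7] = 5.5 + (0.89)·(4.8/1.0)·(11.7 − (11.0)) = 5.5 + (4.272)·(0.7) = 8.4904.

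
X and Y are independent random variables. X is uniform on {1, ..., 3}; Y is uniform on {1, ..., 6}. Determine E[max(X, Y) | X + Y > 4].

P(X + Y > 4) = 2/3.
Summing max(X,Y)·P(x,y) over outcomes with X + Y > 4 gives 3.
E[max(X, Y) | X + Y > 4] = (3) / (2/3) = 9/2.

9/2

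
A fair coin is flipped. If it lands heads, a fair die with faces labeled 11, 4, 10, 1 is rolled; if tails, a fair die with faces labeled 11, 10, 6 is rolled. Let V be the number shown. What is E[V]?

31/4

E[V | heads] = (11+4+10+1)/4 = 13/2.
E[V | tails] = (11+10+6)/3 = 9.
By the law of total expectation,
E[V] = (1/2)·(13/2) + (1/2)·(9) = 31/4.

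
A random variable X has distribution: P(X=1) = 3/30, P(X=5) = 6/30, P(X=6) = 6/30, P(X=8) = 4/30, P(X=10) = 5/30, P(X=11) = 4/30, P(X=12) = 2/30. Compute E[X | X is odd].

P(X is odd) = 13/30.
Σ over the event: 1·1/10 + 5·1/5 + 11·2/15 = 77/30.
E[X | X is odd] = (77/30) / (13/30) = 77/13.

77/13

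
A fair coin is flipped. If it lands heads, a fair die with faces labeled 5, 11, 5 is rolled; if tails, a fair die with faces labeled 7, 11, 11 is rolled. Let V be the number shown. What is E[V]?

25/3

E[V | heads] = (5+11+5)/3 = 7.
E[V | tails] = (7+11+11)/3 = 29/3.
E[V] = (1/2)·(7) + (1/2)·(29/3) = 25/3.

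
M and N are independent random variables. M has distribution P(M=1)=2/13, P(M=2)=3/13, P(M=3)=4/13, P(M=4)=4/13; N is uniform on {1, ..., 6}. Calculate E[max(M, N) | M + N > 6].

181/36

P(M + N > 6) = 6/13.
Summing max(M,N)·P(x,y) over outcomes with M + N > 6 gives 181/78.
E[max(M, N) | M + N > 6] = (181/78) / (6/13) = 181/36.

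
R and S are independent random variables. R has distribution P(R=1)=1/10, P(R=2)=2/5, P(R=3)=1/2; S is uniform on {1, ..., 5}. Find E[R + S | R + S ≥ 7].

103/14

P(R + S ≥ 7) = 7/25.
Summing (R+S)·P(x,y) over outcomes with R + S ≥ 7 gives 103/50.
E[R + S | R + S ≥ 7] = (103/50) / (7/25) = 103/14.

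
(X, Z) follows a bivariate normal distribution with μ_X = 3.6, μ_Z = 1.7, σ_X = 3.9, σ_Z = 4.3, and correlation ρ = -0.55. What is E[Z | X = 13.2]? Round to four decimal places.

-4.1215

For a bivariate normal, E[Z | X=x] = μ_Z + ρ·(σ_Z/σ_X)·(x − μ_X).
E[Z | X=13.2] = 1.7 + (-0.55)·(4.3/3.9)·(13.2 − (3.6)) = 1.7 + (-0.60641)·(9.6) = -4.1215.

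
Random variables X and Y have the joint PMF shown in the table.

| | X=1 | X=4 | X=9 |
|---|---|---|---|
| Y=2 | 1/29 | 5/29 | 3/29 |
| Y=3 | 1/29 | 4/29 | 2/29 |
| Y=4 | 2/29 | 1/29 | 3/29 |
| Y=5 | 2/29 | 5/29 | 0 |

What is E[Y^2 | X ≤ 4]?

292/21

P(X ≤ 4) = 21/29.
Summing Y^2·P(X=x,Y=y) over the conditioning event gives 292/29.
E[Y^2 | X ≤ 4] = (292/29) / (21/29) = 292/21.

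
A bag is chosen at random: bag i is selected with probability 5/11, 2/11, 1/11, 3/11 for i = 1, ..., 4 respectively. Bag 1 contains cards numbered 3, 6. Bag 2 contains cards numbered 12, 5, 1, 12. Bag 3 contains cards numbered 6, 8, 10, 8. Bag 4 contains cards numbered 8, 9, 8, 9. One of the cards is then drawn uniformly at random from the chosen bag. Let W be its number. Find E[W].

71/11

E[W | bag 1] = (3+6)/2 = 9/2.
E[W | bag 2] = (12+5+1+12)/4 = 15/2.
E[W | bag 3] = (6+8+10+8)/4 = 8.
E[W | bag 4] = (8+9+8+9)/4 = 17/2.
E[W] = (5/11)·(9/2) + (2/11)·(15/2) + (1/11)·(8) + (3/11)·(17/2) = 71/11.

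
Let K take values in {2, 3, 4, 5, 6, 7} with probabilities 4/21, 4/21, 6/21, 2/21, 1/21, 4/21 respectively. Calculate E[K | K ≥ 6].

34/5

P(K ≥ 6) = 5/21.
Σ over the event: 6·1/21 + 7·4/21 = 34/21.
E[K | K ≥ 6] = (34/21) / (5/21) = 34/5.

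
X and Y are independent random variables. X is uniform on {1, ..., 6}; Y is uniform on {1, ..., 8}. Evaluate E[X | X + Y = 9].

7/2

P(X + Y = 9) = 1/8.
Summing X·P(x,y) over outcomes with X + Y = 9 gives 7/16.
E[X | X + Y = 9] = (7/16) / (1/8) = 7/2.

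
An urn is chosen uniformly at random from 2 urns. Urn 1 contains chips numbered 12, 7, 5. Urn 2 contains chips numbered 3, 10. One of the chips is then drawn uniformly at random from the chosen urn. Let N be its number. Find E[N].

29/4

E[N | urn 1] = (12+7+5)/3 = 8.
E[N | urn 2] = (3+10)/2 = 13/2.
E[N] = (1/2)·(8) + (1/2)·(13/2) = 29/4.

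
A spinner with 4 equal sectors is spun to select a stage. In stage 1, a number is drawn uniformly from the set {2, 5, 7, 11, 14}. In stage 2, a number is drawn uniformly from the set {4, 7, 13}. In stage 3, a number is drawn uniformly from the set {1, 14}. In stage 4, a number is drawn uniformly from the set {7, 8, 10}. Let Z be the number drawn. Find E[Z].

E[Z | stage 1] = (2+5+7+11+14)/5 = 39/5.
E[Z | stage 2] = (4+7+13)/3 = 8.
E[Z | stage 3] = (1+14)/2 = 15/2.
E[Z | stage 4] = (7+8+10)/3 = 25/3.
By the law of total expectation,
E[Z] = (1/4)·(39/5) + (1/4)·(8) + (1/4)·(15/2) + (1/4)·(25/3) = 949/120.

949/120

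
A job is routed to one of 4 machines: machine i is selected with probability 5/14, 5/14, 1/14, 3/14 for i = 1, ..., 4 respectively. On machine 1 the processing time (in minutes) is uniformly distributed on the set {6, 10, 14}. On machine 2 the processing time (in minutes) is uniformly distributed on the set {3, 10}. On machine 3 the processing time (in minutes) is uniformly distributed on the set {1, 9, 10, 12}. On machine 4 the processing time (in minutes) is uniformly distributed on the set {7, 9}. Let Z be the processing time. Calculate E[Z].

229/28

E[Z | machine 1] = (6+10+14)/3 = 10.
E[Z | machine 2] = (3+10)/2 = 13/2.
E[Z | machine 3] = (1+9+10+12)/4 = 8.
E[Z | machine 4] = (7+9)/2 = 8.
E[Z] = (5/14)·(10) + (5/14)·(13/2) + (1/14)·(8) + (3/14)·(8) = 229/28.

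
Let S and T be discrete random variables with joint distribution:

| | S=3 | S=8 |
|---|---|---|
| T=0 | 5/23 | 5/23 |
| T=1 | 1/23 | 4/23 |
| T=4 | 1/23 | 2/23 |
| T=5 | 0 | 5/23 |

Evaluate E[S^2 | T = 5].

P(T = 5) = 5/23.
Σ S^2·P over the event = 64·(5/23) = 320/23.
E[S^2 | T = 5] = (320/23) / (5/23) = 64.

64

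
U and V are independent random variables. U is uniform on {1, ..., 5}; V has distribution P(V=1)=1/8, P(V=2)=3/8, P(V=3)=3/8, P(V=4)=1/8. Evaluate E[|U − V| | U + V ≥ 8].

P(U + V ≥ 8) = 1/8.
Summing |U−V|·P(x,y) over outcomes with U + V ≥ 8 gives 7/40.
E[|U − V| | U + V ≥ 8] = (7/40) / (1/8) = 7/5.

7/5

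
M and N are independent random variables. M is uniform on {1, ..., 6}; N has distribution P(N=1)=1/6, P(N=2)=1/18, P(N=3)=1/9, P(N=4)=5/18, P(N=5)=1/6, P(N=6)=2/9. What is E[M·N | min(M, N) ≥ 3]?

P(min(M, N) ≥ 3) = 14/27.
Summing MN·P(x,y) over outcomes with min(M, N) ≥ 3 gives 65/6.
E[M·N | min(M, N) ≥ 3] = (65/6) / (14/27) = 585/28.

585/28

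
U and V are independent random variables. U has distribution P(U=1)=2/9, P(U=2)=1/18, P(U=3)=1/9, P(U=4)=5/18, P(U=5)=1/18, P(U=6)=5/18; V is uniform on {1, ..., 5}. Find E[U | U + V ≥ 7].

P(U + V ≥ 7) = 49/90.
Summing U·P(x,y) over outcomes with U + V ≥ 7 gives 122/45.
E[U | U + V ≥ 7] = (122/45) / (49/90) = 244/49.

244/49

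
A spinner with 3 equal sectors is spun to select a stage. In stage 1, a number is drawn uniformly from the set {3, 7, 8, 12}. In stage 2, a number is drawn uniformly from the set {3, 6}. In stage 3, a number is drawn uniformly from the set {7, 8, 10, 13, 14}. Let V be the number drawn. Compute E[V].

112/15

E[V | stage 1] = (3+7+8+12)/4 = 15/2.
E[V | stage 2] = (3+6)/2 = 9/2.
E[V | stage 3] = (7+8+10+13+14)/5 = 52/5.
E[V] = (1/3)·(15/2) + (1/3)·(9/2) + (1/3)·(52/5) = 112/15.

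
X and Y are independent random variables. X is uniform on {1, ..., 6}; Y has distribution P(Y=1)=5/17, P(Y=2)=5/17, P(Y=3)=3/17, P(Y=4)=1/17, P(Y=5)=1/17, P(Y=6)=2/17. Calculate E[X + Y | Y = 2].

11/2

P(Y = 2) = 5/17.
Summing (X+Y)·P(x,y) over outcomes with Y = 2 gives 55/34.
E[X + Y | Y = 2] = (55/34) / (5/17) = 11/2.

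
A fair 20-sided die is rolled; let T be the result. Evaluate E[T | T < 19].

P(T < 19) = 9/10.
E[T | T < 19] = (171/20) / (9/10) = 19/2.

19/2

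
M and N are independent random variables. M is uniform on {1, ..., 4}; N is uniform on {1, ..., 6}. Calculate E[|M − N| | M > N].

P(M > N) = 1/4.
Summing |M−N|·P(x,y) over outcomes with M > N gives 5/12.
E[|M − N| | M > N] = (5/12) / (1/4) = 5/3.

5/3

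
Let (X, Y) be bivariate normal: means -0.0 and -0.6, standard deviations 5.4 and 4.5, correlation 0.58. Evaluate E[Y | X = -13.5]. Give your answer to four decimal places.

The regression of Y on X has slope ρ·σ_Y/σ_X and passes through (μ_X, μ_Y).
E[Y | X=-13.5] = -0.6 + (0.58)·(4.5/5.4)·(-13.5 − (-0.0)) = -0.6 + (0.48333)·(-13.5) = -7.1250.

-7.1250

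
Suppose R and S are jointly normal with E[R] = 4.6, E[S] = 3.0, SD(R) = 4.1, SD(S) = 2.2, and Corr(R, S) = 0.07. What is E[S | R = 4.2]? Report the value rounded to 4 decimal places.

2.9850

For a bivariate normal, E[S | R=x] = μ_S + ρ·(σ_S/σ_R)·(x − μ_R).
E[S | R=4.2] = 3.0 + (0.07)·(2.2/4.1)·(4.2 − (4.6)) = 3.0 + (0.037561)·(-0.4) = 2.9850.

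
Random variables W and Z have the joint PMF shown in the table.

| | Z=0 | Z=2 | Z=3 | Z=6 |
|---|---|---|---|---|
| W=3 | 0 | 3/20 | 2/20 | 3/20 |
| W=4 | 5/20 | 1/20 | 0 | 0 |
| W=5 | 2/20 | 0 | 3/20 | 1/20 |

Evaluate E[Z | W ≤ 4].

16/7

P(W ≤ 4) = 7/10.
Σ Z·P over the event = 2·(3/20) + 3·(2/20) + 6·(3/20) + 0·(5/20) + 2·(1/20) = 8/5.
E[Z | W ≤ 4] = (8/5) / (7/10) = 16/7.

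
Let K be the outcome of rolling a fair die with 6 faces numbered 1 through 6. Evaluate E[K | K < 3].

3/2

Given K < 3, K is equally likely to be any of {1, 2}.
E[K | K < 3] = (1 + 2) / 2 = 3/2.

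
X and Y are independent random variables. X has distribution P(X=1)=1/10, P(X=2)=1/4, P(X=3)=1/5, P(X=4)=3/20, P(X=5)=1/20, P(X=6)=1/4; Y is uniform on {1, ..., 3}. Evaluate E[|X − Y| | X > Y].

P(X > Y) = 2/3.
Summing |X−Y|·P(x,y) over outcomes with X > Y gives 26/15.
E[|X − Y| | X > Y] = (26/15) / (2/3) = 13/5.

13/5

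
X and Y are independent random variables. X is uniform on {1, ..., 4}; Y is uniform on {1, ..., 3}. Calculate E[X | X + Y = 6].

7/2

Outcomes with X + Y = 6: (3,3), (4,2), each with probability 1/12.
E[X | X + Y = 6] = (3 + 4) / 2 = 7/2.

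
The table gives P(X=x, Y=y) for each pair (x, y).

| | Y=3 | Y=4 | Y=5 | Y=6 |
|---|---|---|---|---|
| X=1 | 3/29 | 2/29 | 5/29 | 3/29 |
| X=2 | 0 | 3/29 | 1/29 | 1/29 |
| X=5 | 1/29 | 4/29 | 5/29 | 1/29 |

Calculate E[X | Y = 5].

P(Y = 5) = 11/29.
Σ X·P over the event = 1·(5/29) + 2·(1/29) + 5·(5/29) = 32/29.
E[X | Y = 5] = (32/29) / (11/29) = 32/11.

32/11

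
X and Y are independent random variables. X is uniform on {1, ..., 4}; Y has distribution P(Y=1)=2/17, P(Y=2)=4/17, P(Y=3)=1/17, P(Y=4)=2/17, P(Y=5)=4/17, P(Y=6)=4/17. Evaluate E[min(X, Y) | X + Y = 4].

11/7

P(X + Y = 4) = 7/68.
Summing min(X,Y)·P(x,y) over outcomes with X + Y = 4 gives 11/68.
E[min(X, Y) | X + Y = 4] = (11/68) / (7/68) = 11/7.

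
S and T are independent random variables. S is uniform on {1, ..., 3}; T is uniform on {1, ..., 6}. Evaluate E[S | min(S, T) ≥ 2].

5/2

Outcomes with min(S, T) ≥ 2: (2,2), (2,3), (2,4), (2,5), (2,6), (3,2), (3,3), (3,4), (3,5), (3,6), each with probability 1/18.
E[S | min(S, T) ≥ 2] = (2 + 2 + 2 + 2 + 2 + 3 + 3 + 3 + 3 + 3) / 10 = 5/2.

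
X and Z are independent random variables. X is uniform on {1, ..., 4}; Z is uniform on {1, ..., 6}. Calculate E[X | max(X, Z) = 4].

Outcomes with max(X, Z) = 4: (1,4), (2,4), (3,4), (4,1), (4,2), (4,3), (4,4), each with probability 1/24.
E[X | max(X, Z) = 4] = (1 + 2 + 3 + 4 + 4 + 4 + 4) / 7 = 22/7.

22/7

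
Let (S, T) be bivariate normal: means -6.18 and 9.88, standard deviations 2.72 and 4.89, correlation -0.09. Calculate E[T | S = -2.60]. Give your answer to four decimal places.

9.3008

For a bivariate normal, E[T | S=x] = μ_T + ρ·(σ_T/σ_S)·(x − μ_S).
E[T | S=-2.60] = 9.88 + (-0.09)·(4.89/2.72)·(-2.60 − (-6.18)) = 9.88 + (-0.1618)·(3.58) = 9.3008.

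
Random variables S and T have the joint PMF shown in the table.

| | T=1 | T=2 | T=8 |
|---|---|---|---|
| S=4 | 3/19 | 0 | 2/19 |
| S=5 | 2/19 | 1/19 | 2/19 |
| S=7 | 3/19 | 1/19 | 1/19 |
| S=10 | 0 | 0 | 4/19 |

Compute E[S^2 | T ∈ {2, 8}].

55

P(T ∈ {2, 8}) = 11/19.
Σ S^2·P over the event = 16·(2/19) + 25·(1/19) + 25·(2/19) + 49·(1/19) + 49·(1/19) + 100·(4/19) = 605/19.
E[S^2 | T ∈ {2, 8}] = (605/19) / (11/19) = 55.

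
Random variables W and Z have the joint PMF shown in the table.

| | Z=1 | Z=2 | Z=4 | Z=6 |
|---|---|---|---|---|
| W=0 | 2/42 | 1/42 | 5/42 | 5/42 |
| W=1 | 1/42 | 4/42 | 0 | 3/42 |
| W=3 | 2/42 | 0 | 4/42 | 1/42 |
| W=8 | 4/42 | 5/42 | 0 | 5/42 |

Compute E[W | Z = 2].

22/5

P(Z = 2) = 5/21.
Σ W·P over the event = 0·(1/42) + 1·(4/42) + 8·(5/42) = 22/21.
E[W | Z = 2] = (22/21) / (5/21) = 22/5.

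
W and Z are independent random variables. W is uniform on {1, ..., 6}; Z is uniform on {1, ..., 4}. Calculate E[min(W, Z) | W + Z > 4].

P(W + Z > 4) = 3/4.
Summing min(W,Z)·P(x,y) over outcomes with W + Z > 4 gives 43/24.
E[min(W, Z) | W + Z > 4] = (43/24) / (3/4) = 43/18.

43/18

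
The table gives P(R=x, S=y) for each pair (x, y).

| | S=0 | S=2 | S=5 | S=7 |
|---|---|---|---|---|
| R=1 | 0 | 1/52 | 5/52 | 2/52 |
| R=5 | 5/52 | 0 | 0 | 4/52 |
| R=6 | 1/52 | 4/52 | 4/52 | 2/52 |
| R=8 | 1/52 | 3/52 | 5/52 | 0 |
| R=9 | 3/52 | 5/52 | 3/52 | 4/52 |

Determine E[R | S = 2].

P(S = 2) = 1/4.
Σ R·P over the event = 1·(1/52) + 6·(4/52) + 8·(3/52) + 9·(5/52) = 47/26.
E[R | S = 2] = (47/26) / (1/4) = 94/13.

94/13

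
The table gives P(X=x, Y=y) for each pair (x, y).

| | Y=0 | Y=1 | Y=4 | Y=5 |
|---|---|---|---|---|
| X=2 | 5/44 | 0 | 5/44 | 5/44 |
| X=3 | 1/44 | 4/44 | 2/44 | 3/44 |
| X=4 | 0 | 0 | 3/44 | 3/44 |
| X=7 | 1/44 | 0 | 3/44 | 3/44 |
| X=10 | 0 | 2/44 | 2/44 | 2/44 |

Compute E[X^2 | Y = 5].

P(Y = 5) = 4/11.
Σ X^2·P over the event = 4·(5/44) + 9·(3/44) + 16·(3/44) + 49·(3/44) + 100·(2/44) = 221/22.
E[X^2 | Y = 5] = (221/22) / (4/11) = 221/8.

221/8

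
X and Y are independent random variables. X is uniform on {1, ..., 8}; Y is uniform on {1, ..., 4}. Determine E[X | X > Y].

62/11

P(X > Y) = 11/16.
Summing X·P(x,y) over outcomes with X > Y gives 31/8.
E[X | X > Y] = (31/8) / (11/16) = 62/11.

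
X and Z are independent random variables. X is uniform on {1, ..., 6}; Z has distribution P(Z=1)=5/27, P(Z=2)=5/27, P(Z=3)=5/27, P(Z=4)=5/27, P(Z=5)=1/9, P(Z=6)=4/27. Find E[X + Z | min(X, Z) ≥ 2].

86/11

P(min(X, Z) ≥ 2) = 55/81.
Summing (X+Z)·P(x,y) over outcomes with min(X, Z) ≥ 2 gives 430/81.
E[X + Z | min(X, Z) ≥ 2] = (430/81) / (55/81) = 86/11.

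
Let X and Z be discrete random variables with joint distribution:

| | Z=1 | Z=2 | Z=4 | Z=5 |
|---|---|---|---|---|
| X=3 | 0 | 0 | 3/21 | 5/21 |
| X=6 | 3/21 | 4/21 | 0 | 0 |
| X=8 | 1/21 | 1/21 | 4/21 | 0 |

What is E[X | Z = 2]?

P(Z = 2) = 5/21.
Summing X·P(X=x,Z=y) over the conditioning event gives 32/21.
E[X | Z = 2] = (32/21) / (5/21) = 32/5.

32/5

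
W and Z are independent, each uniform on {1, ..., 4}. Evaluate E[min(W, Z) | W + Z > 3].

27/13

P(W + Z > 3) = 13/16.
Summing min(W,Z)·P(x,y) over outcomes with W + Z > 3 gives 27/16.
E[min(W, Z) | W + Z > 3] = (27/16) / (13/16) = 27/13.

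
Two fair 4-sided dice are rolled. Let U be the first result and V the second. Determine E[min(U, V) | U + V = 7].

Outcomes with U + V = 7: (3,4), (4,3), each with probability 1/16.
E[min(U, V) | U + V = 7] = (3 + 3) / 2 = 3.

3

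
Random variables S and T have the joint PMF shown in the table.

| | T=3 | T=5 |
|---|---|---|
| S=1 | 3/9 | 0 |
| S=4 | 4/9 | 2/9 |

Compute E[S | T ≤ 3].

19/7

P(T ≤ 3) = 7/9.
Σ S·P over the event = 1·(3/9) + 4·(4/9) = 19/9.
E[S | T ≤ 3] = (19/9) / (7/9) = 19/7.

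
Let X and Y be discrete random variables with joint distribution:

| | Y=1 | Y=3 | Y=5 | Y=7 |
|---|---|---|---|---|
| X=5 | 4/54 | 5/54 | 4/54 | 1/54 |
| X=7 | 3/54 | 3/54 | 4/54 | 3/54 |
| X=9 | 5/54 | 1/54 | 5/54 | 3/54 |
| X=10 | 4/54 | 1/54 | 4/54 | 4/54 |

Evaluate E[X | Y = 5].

P(Y = 5) = 17/54.
Σ X·P over the event = 5·(4/54) + 7·(4/54) + 9·(5/54) + 10·(4/54) = 133/54.
E[X | Y = 5] = (133/54) / (17/54) = 133/17.

133/17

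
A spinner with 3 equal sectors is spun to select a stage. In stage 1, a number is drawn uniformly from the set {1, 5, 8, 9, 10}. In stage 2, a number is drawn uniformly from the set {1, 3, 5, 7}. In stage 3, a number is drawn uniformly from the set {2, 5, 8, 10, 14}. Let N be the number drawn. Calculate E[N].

E[N | stage 1] = (1+5+8+9+10)/5 = 33/5.
E[N | stage 2] = (1+3+5+7)/4 = 4.
E[N | stage 3] = (2+5+8+10+14)/5 = 39/5.
E[N] = (1/3)·(33/5) + (1/3)·(4) + (1/3)·(39/5) = 92/15.

92/15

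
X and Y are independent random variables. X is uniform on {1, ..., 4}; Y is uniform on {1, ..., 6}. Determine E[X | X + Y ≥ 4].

P(X + Y ≥ 4) = 7/8.
Summing X·P(x,y) over outcomes with X + Y ≥ 4 gives 7/3.
E[X | X + Y ≥ 4] = (7/3) / (7/8) = 8/3.

8/3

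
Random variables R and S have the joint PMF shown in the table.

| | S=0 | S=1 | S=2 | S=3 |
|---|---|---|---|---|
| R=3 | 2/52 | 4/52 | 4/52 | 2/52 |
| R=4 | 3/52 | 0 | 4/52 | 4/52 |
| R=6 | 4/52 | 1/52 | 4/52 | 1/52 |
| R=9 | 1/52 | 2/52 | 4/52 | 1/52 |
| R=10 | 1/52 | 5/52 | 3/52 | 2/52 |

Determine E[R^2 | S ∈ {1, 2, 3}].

2001/41

P(S ∈ {1, 2, 3}) = 41/52.
Summing R^2·P(R=x,S=y) over the conditioning event gives 2001/52.
E[R^2 | S ∈ {1, 2, 3}] = (2001/52) / (41/52) = 2001/41.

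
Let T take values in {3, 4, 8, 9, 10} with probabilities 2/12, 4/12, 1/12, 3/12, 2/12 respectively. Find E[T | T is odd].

P(T is odd) = 5/12.
Σ over the event: 3·1/6 + 9·1/4 = 11/4.
E[T | T is odd] = (11/4) / (5/12) = 33/5.

33/5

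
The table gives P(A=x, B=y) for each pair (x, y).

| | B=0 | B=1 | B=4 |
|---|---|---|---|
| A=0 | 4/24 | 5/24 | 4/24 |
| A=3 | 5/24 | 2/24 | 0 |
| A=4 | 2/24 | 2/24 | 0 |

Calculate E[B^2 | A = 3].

2/7

P(A = 3) = 7/24.
Σ B^2·P over the event = 0·(5/24) + 1·(2/24) = 1/12.
E[B^2 | A = 3] = (1/12) / (7/24) = 2/7.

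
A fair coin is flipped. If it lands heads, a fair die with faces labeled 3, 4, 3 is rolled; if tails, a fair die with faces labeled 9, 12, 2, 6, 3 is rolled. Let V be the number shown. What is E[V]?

E[V | heads] = (3+4+3)/3 = 10/3.
E[V | tails] = (9+12+2+6+3)/5 = 32/5.
E[V] = (1/2)·(10/3) + (1/2)·(32/5) = 73/15.

73/15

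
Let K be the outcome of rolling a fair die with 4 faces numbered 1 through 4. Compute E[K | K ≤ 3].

Given K ≤ 3, K is equally likely to be any of {1, 2, 3}.
E[K | K ≤ 3] = (1 + 2 + 3) / 3 = 2.

2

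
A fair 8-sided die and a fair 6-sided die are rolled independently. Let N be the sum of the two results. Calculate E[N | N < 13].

P(N < 13) = 15/16.
E[N | N < 13] = (43/6) / (15/16) = 344/45.

344/45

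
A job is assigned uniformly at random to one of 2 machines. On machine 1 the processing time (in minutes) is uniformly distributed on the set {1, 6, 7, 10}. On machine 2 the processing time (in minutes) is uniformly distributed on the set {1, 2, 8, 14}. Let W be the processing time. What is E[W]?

E[W | machine 1] = (1+6+7+10)/4 = 6.
E[W | machine 2] = (1+2+8+14)/4 = 25/4.
By the law of total expectation,
E[W] = (1/2)·(6) + (1/2)·(25/4) = 49/8.

49/8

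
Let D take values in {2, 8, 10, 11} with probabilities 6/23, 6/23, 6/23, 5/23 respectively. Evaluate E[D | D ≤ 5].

P(D ≤ 5) = 6/23.
Σ over the event: 2·6/23 = 12/23.
E[D | D ≤ 5] = (12/23) / (6/23) = 2.

2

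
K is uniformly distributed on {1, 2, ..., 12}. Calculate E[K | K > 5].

9

Given K > 5, K is equally likely to be any of {6, 7, 8, 9, 10, 11, 12}.
E[K | K > 5] = (6 + 7 + 8 + 9 + 10 + 11 + 12) / 7 = 9.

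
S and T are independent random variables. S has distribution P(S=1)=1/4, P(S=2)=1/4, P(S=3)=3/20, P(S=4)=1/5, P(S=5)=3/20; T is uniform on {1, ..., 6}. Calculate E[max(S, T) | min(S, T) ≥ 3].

P(min(S, T) ≥ 3) = 1/3.
Summing max(S,T)·P(x,y) over outcomes with min(S, T) ≥ 3 gives 193/120.
E[max(S, T) | min(S, T) ≥ 3] = (193/120) / (1/3) = 193/40.

193/40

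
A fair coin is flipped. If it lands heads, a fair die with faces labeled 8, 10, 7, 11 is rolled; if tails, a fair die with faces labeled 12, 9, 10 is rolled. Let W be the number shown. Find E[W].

29/3

E[W | heads] = (8+10+7+11)/4 = 9.
E[W | tails] = (12+9+10)/3 = 31/3.
E[W] = (1/2)·(9) + (1/2)·(31/3) = 29/3.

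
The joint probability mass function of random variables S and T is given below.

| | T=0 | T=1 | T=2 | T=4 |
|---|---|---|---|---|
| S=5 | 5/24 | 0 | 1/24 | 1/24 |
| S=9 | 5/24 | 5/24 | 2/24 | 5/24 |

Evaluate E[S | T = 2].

P(T = 2) = 1/8.
Σ S·P over the event = 5·(1/24) + 9·(2/24) = 23/24.
E[S | T = 2] = (23/24) / (1/8) = 23/3.

23/3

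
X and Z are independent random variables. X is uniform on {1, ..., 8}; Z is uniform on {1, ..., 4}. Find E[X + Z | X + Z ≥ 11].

34/3

P(X + Z ≥ 11) = 3/32.
Summing (X+Z)·P(x,y) over outcomes with X + Z ≥ 11 gives 17/16.
E[X + Z | X + Z ≥ 11] = (17/16) / (3/32) = 34/3.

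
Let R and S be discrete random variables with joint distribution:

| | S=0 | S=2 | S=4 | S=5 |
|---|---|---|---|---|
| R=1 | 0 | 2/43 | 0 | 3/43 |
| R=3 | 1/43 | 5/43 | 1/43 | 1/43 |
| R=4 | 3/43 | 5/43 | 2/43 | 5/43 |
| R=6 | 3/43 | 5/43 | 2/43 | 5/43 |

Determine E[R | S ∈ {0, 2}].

25/6

P(S ∈ {0, 2}) = 24/43.
Σ R·P over the event = 1·(2/43) + 3·(1/43) + 3·(5/43) + 4·(3/43) + 4·(5/43) + 6·(3/43) + 6·(5/43) = 100/43.
E[R | S ∈ {0, 2}] = (100/43) / (24/43) = 25/6.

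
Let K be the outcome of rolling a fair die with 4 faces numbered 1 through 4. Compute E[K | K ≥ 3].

7/2

Given K ≥ 3, K is equally likely to be any of {3, 4}.
E[K | K ≥ 3] = (3 + 4) / 2 = 7/2.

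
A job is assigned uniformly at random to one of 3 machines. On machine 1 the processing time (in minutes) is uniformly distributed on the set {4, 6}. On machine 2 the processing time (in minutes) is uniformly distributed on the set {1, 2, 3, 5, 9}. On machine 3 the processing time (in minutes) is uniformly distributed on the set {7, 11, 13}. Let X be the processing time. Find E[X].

E[X | machine 1] = (4+6)/2 = 5.
E[X | machine 2] = (1+2+3+5+9)/5 = 4.
E[X | machine 3] = (7+11+13)/3 = 31/3.
By the law of total expectation,
E[X] = (1/3)·(5) + (1/3)·(4) + (1/3)·(31/3) = 58/9.

58/9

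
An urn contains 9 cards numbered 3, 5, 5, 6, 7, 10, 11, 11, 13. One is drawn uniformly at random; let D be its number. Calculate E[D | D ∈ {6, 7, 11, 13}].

48/5

P(D ∈ {6, 7, 11, 13}) = 5/9.
Σ over the event: 6·1/9 + 7·1/9 + 11·2/9 + 13·1/9 = 16/3.
E[D | D ∈ {6, 7, 11, 13}] = (16/3) / (5/9) = 48/5.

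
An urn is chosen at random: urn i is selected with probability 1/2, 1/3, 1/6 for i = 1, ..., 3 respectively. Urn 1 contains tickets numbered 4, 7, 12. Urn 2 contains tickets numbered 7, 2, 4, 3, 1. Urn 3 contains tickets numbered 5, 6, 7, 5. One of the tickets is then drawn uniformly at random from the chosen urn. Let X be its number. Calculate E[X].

237/40

E[X | urn 1] = (4+7+12)/3 = 23/3.
E[X | urn 2] = (7+2+4+3+1)/5 = 17/5.
E[X | urn 3] = (5+6+7+5)/4 = 23/4.
E[X] = (1/2)·(23/3) + (1/3)·(17/5) + (1/6)·(23/4) = 237/40.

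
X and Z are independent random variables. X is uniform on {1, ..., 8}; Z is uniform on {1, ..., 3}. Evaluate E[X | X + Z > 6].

P(X + Z > 6) = 1/2.
Summing X·P(x,y) over outcomes with X + Z > 6 gives 77/24.
E[X | X + Z > 6] = (77/24) / (1/2) = 77/12.

77/12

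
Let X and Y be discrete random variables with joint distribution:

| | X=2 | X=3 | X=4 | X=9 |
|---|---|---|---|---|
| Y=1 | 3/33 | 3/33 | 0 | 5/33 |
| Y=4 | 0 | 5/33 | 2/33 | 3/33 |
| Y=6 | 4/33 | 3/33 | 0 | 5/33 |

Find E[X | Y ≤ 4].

110/21

P(Y ≤ 4) = 7/11.
Σ X·P over the event = 2·(3/33) + 3·(3/33) + 3·(5/33) + 4·(2/33) + 9·(5/33) + 9·(3/33) = 10/3.
E[X | Y ≤ 4] = (10/3) / (7/11) = 110/21.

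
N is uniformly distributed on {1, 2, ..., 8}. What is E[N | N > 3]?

6

Given N > 3, N is equally likely to be any of {4, 5, 6, 7, 8}.
E[N | N > 3] = (4 + 5 + 6 + 7 + 8) / 5 = 6.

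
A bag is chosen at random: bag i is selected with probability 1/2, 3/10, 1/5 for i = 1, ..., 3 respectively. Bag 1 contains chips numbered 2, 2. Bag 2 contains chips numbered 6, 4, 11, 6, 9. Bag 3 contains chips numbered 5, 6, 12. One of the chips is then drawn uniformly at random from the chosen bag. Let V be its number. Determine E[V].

352/75

E[V | bag 1] = (2+2)/2 = 2.
E[V | bag 2] = (6+4+11+6+9)/5 = 36/5.
E[V | bag 3] = (5+6+12)/3 = 23/3.
E[V] = (1/2)·(2) + (3/10)·(36/5) + (1/5)·(23/3) = 352/75.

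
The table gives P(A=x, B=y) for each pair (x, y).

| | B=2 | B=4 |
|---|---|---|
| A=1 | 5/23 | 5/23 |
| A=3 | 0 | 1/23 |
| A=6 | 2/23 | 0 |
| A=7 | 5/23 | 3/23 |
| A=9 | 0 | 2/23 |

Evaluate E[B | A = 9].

P(A = 9) = 2/23.
Σ B·P over the event = 4·(2/23) = 8/23.
E[B | A = 9] = (8/23) / (2/23) = 4.

4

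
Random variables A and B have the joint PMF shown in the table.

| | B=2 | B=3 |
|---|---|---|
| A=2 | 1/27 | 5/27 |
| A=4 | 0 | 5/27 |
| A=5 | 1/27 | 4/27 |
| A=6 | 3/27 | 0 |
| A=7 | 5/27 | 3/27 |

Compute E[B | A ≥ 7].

P(A ≥ 7) = 8/27.
Σ B·P over the event = 2·(5/27) + 3·(3/27) = 19/27.
E[B | A ≥ 7] = (19/27) / (8/27) = 19/8.

19/8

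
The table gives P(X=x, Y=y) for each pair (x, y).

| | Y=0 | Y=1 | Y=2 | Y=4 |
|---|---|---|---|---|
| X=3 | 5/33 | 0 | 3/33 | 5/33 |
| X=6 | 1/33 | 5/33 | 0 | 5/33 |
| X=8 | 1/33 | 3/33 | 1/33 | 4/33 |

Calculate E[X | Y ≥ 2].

47/9

P(Y ≥ 2) = 6/11.
Σ X·P over the event = 3·(3/33) + 3·(5/33) + 6·(5/33) + 8·(1/33) + 8·(4/33) = 94/33.
E[X | Y ≥ 2] = (94/33) / (6/11) = 47/9.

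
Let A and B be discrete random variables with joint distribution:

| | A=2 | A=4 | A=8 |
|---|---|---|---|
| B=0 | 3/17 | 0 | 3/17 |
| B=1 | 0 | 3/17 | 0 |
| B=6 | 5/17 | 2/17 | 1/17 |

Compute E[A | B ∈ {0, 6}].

P(B ∈ {0, 6}) = 14/17.
Σ A·P over the event = 2·(3/17) + 2·(5/17) + 4·(2/17) + 8·(3/17) + 8·(1/17) = 56/17.
E[A | B ∈ {0, 6}] = (56/17) / (14/17) = 4.

4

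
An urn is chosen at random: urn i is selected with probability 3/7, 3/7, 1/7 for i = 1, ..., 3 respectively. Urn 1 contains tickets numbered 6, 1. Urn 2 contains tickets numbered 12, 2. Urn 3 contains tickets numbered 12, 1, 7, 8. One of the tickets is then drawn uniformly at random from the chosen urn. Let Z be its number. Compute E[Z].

E[Z | urn 1] = (6+1)/2 = 7/2.
E[Z | urn 2] = (12+2)/2 = 7.
E[Z | urn 3] = (12+1+7+8)/4 = 7.
By the law of total expectation,
E[Z] = (3/7)·(7/2) + (3/7)·(7) + (1/7)·(7) = 11/2.

11/2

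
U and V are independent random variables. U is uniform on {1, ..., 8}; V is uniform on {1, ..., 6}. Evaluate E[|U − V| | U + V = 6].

12/5

P(U + V = 6) = 5/48.
Summing |U−V|·P(x,y) over outcomes with U + V = 6 gives 1/4.
E[|U − V| | U + V = 6] = (1/4) / (5/48) = 12/5.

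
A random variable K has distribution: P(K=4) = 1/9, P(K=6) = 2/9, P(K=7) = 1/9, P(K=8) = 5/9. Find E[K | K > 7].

8

P(K > 7) = 5/9.
Σ over the event: 8·5/9 = 40/9.
E[K | K > 7] = (40/9) / (5/9) = 8.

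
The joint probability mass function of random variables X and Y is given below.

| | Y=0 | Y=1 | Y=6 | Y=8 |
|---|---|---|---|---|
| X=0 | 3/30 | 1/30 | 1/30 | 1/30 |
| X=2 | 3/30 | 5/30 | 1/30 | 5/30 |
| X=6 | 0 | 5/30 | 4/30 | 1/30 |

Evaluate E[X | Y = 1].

P(Y = 1) = 11/30.
Σ X·P over the event = 0·(1/30) + 2·(5/30) + 6·(5/30) = 4/3.
E[X | Y = 1] = (4/3) / (11/30) = 40/11.

40/11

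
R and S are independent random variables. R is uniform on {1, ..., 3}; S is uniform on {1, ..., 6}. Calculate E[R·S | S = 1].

2

Outcomes with S = 1: (1,1), (2,1), (3,1), each with probability 1/18.
E[R·S | S = 1] = (1 + 2 + 3) / 3 = 2.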